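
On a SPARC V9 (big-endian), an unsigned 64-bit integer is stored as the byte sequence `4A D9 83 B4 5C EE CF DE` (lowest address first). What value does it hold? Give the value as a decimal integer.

5393486839429386206

In big-endian order the high byte comes first in memory.
The bytes are already most-significant first: 0x4AD983B45CEECFDE.
0x4AD983B45CEECFDE = 5393486839429386206.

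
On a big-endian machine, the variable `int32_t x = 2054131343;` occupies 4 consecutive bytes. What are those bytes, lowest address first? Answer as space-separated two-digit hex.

2054131343 in hexadecimal, padded to 32 bits, is 0x7A6F8E8F.
Split into bytes (most-significant first): 7A 6F 8E 8F.
Big-endian: lowest address holds the most-significant byte.
So the memory order matches the most-significant-first order: 7A 6F 8E 8F.

7A 6F 8E 8F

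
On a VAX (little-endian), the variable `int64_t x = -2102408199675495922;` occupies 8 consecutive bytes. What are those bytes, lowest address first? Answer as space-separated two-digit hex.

Two's complement of -2102408199675495922 in 64 bits: 2102408199675495922 = 0x1D2D411E5A86C5F2; invert → 0xE2D2BEE1A5793A0D; add 1 → 0xE2D2BEE1A5793A0E.
Split into bytes (most-significant first): E2 D2 BE E1 A5 79 3A 0E.
Little-endian: lowest address holds the least-significant byte.
So at ascending addresses the bytes are 0E 3A 79 A5 E1 BE D2 E2.

0E 3A 79 A5 E1 BE D2 E2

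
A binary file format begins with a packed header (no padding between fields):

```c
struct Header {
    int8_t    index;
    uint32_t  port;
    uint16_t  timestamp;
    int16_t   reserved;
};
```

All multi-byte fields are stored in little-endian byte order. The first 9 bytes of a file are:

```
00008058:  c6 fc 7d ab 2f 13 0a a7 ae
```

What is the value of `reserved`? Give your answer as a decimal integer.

`reserved` follows `index` (1 B), `port` (4 B), `timestamp` (2 B), so it starts at offset 1 + 4 + 2 = 7 and occupies 2 bytes.
Bytes at offsets 7..8: A7 AE.
Little-endian stores the least-significant byte at the lowest address.
Reassemble most-significant byte first: AE A7 → 0xAEA7.
Top bit is set, so as a signed 16-bit value this is 0xAEA7 − 2^16 = -20825.

-20825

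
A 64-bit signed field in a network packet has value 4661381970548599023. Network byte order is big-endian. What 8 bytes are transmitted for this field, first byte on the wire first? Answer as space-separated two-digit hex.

4661381970548599023 in hexadecimal, padded to 64 bits, is 0x40B08E3484F5A8EF.
Split into bytes (most-significant first): 40 B0 8E 34 84 F5 A8 EF.
Big-endian stores the most-significant byte at the lowest address.
So the memory order matches the most-significant-first order: 40 B0 8E 34 84 F5 A8 EF.

40 B0 8E 34 84 F5 A8 EF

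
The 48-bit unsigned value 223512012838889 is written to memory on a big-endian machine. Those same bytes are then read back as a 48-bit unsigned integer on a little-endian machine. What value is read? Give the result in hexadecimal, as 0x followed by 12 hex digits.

223512012838889 in 48-bit hexadecimal is 0xCB487220D7E9.
Stored big-endian, the bytes at ascending addresses are CB 48 72 20 D7 E9.
Read back as little-endian, the first byte is least significant, giving 0xE9D7207248CB.

0xE9D7207248CB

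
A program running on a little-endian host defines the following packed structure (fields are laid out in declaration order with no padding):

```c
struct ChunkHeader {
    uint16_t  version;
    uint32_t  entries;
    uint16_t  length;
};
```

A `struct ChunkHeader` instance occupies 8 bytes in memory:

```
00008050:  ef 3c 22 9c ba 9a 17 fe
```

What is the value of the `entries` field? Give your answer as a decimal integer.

`entries` follows `version` (2 bytes), so it starts at byte offset 2 and occupies 4 bytes.
Bytes at offsets 2..5: 22 9C BA 9A.
Little-endian stores the least-significant byte at the lowest address.
Reassemble most-significant byte first: 9A BA 9C 22 → 0x9ABA9C22.
0x9ABA9C22 = 2595920930.

2595920930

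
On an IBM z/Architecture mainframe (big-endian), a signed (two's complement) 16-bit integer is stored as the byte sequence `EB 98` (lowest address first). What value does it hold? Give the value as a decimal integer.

In big-endian order the high byte comes first in memory.
The bytes are already most-significant first: 0xEB98.
Top bit is set, so as a signed 16-bit value this is 0xEB98 − 2^16 = -5224.

-5224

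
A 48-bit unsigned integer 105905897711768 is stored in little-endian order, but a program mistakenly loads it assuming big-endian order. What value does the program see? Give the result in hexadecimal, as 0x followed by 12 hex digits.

105905897711768 in 48-bit hexadecimal is 0x60522369A898.
Stored little-endian, the bytes at ascending addresses are 98 A8 69 23 52 60.
Read back as big-endian, the last byte is least significant, giving 0x98A869235260.

0x98A869235260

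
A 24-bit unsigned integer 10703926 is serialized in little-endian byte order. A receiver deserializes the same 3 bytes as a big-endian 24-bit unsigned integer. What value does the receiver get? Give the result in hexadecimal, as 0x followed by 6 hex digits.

0x3654A3

10703926 in 24-bit hexadecimal is 0xA35436.
Stored little-endian, the bytes at ascending addresses are 36 54 A3.
Read back as big-endian, the last byte is least significant, giving 0x3654A3.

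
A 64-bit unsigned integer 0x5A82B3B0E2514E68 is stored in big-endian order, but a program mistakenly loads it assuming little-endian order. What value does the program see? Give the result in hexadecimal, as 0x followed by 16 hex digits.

0x684E51E2B0B3825A

Stored big-endian, the bytes at ascending addresses are 5A 82 B3 B0 E2 51 4E 68.
Read back as little-endian, the first byte is least significant, giving 0x684E51E2B0B3825A.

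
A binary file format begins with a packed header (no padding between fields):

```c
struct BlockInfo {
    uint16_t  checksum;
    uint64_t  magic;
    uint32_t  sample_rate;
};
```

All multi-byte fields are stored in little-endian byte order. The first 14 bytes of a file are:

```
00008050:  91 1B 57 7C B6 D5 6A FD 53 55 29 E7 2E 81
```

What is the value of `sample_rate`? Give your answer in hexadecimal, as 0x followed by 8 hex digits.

0x812EE729

`sample_rate` follows `checksum` (2 B), `magic` (8 B), so it starts at offset 2 + 8 = 10 and occupies 4 bytes.
Bytes at offsets 10..13: 29 E7 2E 81.
In little-endian order the low byte comes first in memory.
Reassemble most-significant byte first: 81 2E E7 29 → 0x812EE729.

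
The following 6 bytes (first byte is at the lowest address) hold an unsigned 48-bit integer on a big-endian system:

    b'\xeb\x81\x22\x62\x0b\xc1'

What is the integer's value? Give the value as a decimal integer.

In big-endian order the high byte comes first in memory.
The bytes are already most-significant first: 0xEB8122620BC1.
0xEB8122620BC1 = 258939860159425.

258939860159425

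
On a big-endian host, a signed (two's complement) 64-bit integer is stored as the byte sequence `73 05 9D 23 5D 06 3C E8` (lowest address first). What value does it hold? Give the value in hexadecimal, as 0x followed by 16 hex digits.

0x73059D235D063CE8

Big-endian: lowest address holds the most-significant byte.
The bytes are already most-significant first: 0x73059D235D063CE8.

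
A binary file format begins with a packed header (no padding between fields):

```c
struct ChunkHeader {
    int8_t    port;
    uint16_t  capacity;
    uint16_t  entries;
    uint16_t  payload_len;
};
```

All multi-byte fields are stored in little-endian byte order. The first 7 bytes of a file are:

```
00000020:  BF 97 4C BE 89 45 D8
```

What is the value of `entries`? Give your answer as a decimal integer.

35262

`entries` follows `port` (1 B), `capacity` (2 B), so it starts at offset 1 + 2 = 3 and occupies 2 bytes.
Bytes at offsets 3..4: BE 89.
In little-endian order the low byte comes first in memory.
Reassemble most-significant byte first: 89 BE → 0x89BE.
0x89BE = 35262.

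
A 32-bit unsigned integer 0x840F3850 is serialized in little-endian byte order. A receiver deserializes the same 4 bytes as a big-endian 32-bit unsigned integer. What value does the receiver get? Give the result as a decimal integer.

Stored little-endian, the bytes at ascending addresses are 50 38 0F 84.
Read back as big-endian, the last byte is least significant, giving 0x50380F84.
0x50380F84 = 1345851268.

1345851268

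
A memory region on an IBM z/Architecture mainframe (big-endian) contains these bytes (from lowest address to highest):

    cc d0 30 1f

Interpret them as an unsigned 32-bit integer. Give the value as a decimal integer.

Big-endian: lowest address holds the most-significant byte.
The bytes are already most-significant first: 0xCCD0301F.
0xCCD0301F = 3436195871.

3436195871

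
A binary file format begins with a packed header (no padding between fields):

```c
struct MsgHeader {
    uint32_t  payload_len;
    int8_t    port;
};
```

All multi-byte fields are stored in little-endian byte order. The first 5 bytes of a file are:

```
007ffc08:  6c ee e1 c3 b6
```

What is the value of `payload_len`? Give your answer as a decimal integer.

`payload_len` is the first field, at byte offset 0, occupying 4 bytes.
Bytes at offsets 0..3: 6C EE E1 C3.
Little-endian stores the least-significant byte at the lowest address.
Reassemble most-significant byte first: C3 E1 EE 6C → 0xC3E1EE6C.
0xC3E1EE6C = 3286363756.

3286363756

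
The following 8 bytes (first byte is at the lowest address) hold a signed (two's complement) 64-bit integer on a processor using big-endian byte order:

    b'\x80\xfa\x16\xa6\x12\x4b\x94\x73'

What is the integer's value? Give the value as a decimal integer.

-9152978390149786509

Big-endian: lowest address holds the most-significant byte.
The bytes are already most-significant first: 0x80FA16A6124B9473.
Top bit is set, so as a signed 64-bit value this is 0x80FA16A6124B9473 − 2^64 = -9152978390149786509.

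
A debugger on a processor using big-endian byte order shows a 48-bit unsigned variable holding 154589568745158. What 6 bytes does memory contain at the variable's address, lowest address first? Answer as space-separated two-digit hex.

154589568745158 in hexadecimal, padded to 48 bits, is 0x8C993054BEC6.
Split into bytes (most-significant first): 8C 99 30 54 BE C6.
In big-endian order the high byte comes first in memory.
So the memory order matches the most-significant-first order: 8C 99 30 54 BE C6.

8C 99 30 54 BE C6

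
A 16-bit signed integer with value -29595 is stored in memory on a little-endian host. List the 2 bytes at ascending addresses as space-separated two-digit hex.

65 8C

Two's complement of -29595 in 16 bits: 29595 = 0x739B; invert → 0x8C64; add 1 → 0x8C65.
Split into bytes (most-significant first): 8C 65.
Little-endian stores the least-significant byte at the lowest address.
So at ascending addresses the bytes are 65 8C.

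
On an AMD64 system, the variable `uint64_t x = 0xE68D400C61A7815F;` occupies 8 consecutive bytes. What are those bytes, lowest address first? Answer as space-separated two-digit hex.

Split into bytes (most-significant first): E6 8D 40 0C 61 A7 81 5F.
Little-endian stores the least-significant byte at the lowest address.
So at ascending addresses the bytes are 5F 81 A7 61 0C 40 8D E6.

5F 81 A7 61 0C 40 8D E6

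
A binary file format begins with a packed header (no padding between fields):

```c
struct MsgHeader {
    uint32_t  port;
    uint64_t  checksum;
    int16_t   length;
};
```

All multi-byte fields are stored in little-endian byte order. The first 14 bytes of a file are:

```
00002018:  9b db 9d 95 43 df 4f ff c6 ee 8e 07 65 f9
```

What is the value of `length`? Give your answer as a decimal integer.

`length` follows `port` (4 B), `checksum` (8 B), so it starts at offset 4 + 8 = 12 and occupies 2 bytes.
Bytes at offsets 12..13: 65 F9.
Little-endian: lowest address holds the least-significant byte.
Reassemble most-significant byte first: F9 65 → 0xF965.
Top bit is set, so as a signed 16-bit value this is 0xF965 − 2^16 = -1691.

-1691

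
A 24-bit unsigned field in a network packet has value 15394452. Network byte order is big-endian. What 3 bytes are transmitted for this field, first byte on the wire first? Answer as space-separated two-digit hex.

EA E6 94

15394452 in hexadecimal, padded to 24 bits, is 0xEAE694.
Split into bytes (most-significant first): EA E6 94.
In big-endian order the high byte comes first in memory.
So the memory order matches the most-significant-first order: EA E6 94.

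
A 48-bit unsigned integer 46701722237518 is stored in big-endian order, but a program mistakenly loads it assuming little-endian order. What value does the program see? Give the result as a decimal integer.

86288318822698

46701722237518 in 48-bit hexadecimal is 0x2A7997907A4E.
Stored big-endian, the bytes at ascending addresses are 2A 79 97 90 7A 4E.
Read back as little-endian, the first byte is least significant, giving 0x4E7A9097792A.
0x4E7A9097792A = 86288318822698.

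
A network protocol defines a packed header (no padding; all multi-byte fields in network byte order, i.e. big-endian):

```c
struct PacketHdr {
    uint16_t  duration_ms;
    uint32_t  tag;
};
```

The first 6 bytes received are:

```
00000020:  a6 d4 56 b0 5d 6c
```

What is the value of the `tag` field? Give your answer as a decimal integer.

`tag` follows `duration_ms` (2 bytes), so it starts at byte offset 2 and occupies 4 bytes.
Bytes at offsets 2..5: 56 B0 5D 6C.
Big-endian stores the most-significant byte at the lowest address.
The bytes are already most-significant first: 0x56B05D6C.
0x56B05D6C = 1454398828.

1454398828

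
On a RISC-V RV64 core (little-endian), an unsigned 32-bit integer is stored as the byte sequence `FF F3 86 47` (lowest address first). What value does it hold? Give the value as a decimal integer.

In little-endian order the low byte comes first in memory.
Reassemble most-significant byte first: 47 86 F3 FF → 0x4786F3FF.
0x4786F3FF = 1200026623.

1200026623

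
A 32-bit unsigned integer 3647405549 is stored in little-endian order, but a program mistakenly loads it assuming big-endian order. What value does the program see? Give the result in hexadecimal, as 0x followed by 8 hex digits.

3647405549 in 32-bit hexadecimal is 0xD966FDED.
Stored little-endian, the bytes at ascending addresses are ED FD 66 D9.
Read back as big-endian, the last byte is least significant, giving 0xEDFD66D9.

0xEDFD66D9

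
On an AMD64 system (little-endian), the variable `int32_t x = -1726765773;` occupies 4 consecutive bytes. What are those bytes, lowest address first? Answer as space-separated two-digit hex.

Two's complement of -1726765773 in 32 bits: 1726765773 = 0x66EC5ACD; invert → 0x9913A532; add 1 → 0x9913A533.
Split into bytes (most-significant first): 99 13 A5 33.
Little-endian stores the least-significant byte at the lowest address.
So at ascending addresses the bytes are 33 A5 13 99.

33 A5 13 99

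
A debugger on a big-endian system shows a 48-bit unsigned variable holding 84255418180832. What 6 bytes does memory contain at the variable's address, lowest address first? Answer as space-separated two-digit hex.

84255418180832 in hexadecimal, padded to 48 bits, is 0x4CA13E4564E0.
Split into bytes (most-significant first): 4C A1 3E 45 64 E0.
Big-endian: lowest address holds the most-significant byte.
So the memory order matches the most-significant-first order: 4C A1 3E 45 64 E0.

4C A1 3E 45 64 E0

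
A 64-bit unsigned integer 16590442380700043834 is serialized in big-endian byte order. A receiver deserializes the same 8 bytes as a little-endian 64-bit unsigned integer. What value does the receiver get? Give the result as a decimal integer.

16590442380700043834 in 64-bit hexadecimal is 0xE63D177200364A3A.
Stored big-endian, the bytes at ascending addresses are E6 3D 17 72 00 36 4A 3A.
Read back as little-endian, the first byte is least significant, giving 0x3A4A360072173DE6.
0x3A4A360072173DE6 = 4200228978018434534.

4200228978018434534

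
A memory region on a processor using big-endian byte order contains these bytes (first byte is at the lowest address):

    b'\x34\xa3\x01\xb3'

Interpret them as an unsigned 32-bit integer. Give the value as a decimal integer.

883098035

In big-endian order the high byte comes first in memory.
The bytes are already most-significant first: 0x34A301B3.
0x34A301B3 = 883098035.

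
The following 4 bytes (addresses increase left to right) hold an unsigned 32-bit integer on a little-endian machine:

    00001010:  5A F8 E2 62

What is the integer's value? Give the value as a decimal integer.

Little-endian stores the least-significant byte at the lowest address.
Reassemble most-significant byte first: 62 E2 F8 5A → 0x62E2F85A.
0x62E2F85A = 1659041882.

1659041882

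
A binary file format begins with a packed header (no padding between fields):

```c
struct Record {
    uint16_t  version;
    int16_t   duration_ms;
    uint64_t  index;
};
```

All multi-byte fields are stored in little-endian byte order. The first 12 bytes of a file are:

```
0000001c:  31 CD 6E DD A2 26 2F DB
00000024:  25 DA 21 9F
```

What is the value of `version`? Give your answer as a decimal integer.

`version` is the first field, at byte offset 0, occupying 2 bytes.
Bytes at offsets 0..1: 31 CD.
Little-endian: lowest address holds the least-significant byte.
Reassemble most-significant byte first: CD 31 → 0xCD31.
0xCD31 = 52529.

52529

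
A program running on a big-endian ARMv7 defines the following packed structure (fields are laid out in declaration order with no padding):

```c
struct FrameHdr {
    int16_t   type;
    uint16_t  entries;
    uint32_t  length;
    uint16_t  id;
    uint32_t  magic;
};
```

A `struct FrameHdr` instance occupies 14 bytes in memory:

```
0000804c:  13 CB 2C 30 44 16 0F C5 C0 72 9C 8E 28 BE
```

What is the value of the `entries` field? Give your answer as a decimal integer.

11312

`entries` follows `type` (2 bytes), so it starts at byte offset 2 and occupies 2 bytes.
Bytes at offsets 2..3: 2C 30.
Big-endian: lowest address holds the most-significant byte.
The bytes are already most-significant first: 0x2C30.
0x2C30 = 11312.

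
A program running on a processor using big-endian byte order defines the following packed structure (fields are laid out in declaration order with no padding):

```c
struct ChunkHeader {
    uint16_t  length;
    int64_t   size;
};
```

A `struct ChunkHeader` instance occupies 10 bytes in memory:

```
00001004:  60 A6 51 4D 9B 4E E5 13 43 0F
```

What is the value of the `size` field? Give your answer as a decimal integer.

5858509453431882511

`size` follows `length` (2 bytes), so it starts at byte offset 2 and occupies 8 bytes.
Bytes at offsets 2..9: 51 4D 9B 4E E5 13 43 0F.
Big-endian: lowest address holds the most-significant byte.
The bytes are already most-significant first: 0x514D9B4EE513430F.
0x514D9B4EE513430F = 5858509453431882511.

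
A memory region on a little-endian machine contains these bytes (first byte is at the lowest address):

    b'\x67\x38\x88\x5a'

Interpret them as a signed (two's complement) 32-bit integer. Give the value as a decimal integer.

1518876775

Little-endian: lowest address holds the least-significant byte.
Reassemble most-significant byte first: 5A 88 38 67 → 0x5A883867.
0x5A883867 = 1518876775.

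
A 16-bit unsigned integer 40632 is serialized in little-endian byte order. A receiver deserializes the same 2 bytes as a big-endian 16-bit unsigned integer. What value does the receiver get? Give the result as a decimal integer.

40632 in 16-bit hexadecimal is 0x9EB8.
Stored little-endian, the bytes at ascending addresses are B8 9E.
Read back as big-endian, the last byte is least significant, giving 0xB89E.
0xB89E = 47262.

47262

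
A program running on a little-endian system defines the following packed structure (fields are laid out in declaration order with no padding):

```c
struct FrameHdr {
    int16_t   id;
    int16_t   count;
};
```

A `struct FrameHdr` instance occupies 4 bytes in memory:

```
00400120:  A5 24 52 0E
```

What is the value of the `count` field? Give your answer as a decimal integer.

`count` follows `id` (2 bytes), so it starts at byte offset 2 and occupies 2 bytes.
Bytes at offsets 2..3: 52 0E.
Little-endian: lowest address holds the least-significant byte.
Reassemble most-significant byte first: 0E 52 → 0x0E52.
0x0E52 = 3666.

3666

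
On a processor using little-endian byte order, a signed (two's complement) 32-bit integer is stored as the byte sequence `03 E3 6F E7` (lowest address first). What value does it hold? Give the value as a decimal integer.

-412097789

Little-endian stores the least-significant byte at the lowest address.
Reassemble most-significant byte first: E7 6F E3 03 → 0xE76FE303.
Top bit is set, so as a signed 32-bit value this is 0xE76FE303 − 2^32 = -412097789.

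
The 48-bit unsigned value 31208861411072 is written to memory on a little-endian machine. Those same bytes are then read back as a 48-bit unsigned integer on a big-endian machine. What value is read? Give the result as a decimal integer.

31208861411072 in 48-bit hexadecimal is 0x1C6261192700.
Stored little-endian, the bytes at ascending addresses are 00 27 19 61 62 1C.
Read back as big-endian, the last byte is least significant, giving 0x00271961621C.
0x00271961621C = 167929537052.

167929537052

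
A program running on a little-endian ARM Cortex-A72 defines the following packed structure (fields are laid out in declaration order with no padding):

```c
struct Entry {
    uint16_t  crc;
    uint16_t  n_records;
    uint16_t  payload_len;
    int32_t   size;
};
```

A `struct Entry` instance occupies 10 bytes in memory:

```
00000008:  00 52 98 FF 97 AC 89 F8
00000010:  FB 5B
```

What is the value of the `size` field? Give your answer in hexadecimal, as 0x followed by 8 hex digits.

`size` follows `crc` (2 B), `n_records` (2 B), `payload_len` (2 B), so it starts at offset 2 + 2 + 2 = 6 and occupies 4 bytes.
Bytes at offsets 6..9: 89 F8 FB 5B.
Little-endian stores the least-significant byte at the lowest address.
Reassemble most-significant byte first: 5B FB F8 89 → 0x5BFBF889.

0x5BFBF889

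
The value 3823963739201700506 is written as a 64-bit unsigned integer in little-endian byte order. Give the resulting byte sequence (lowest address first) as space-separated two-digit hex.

9A 82 17 B5 C2 72 11 35

3823963739201700506 in hexadecimal, padded to 64 bits, is 0x351172C2B517829A.
Split into bytes (most-significant first): 35 11 72 C2 B5 17 82 9A.
Little-endian: lowest address holds the least-significant byte.
So at ascending addresses the bytes are 9A 82 17 B5 C2 72 11 35.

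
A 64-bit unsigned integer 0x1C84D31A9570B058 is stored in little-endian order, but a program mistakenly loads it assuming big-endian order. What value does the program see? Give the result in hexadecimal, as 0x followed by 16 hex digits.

Stored little-endian, the bytes at ascending addresses are 58 B0 70 95 1A D3 84 1C.
Read back as big-endian, the last byte is least significant, giving 0x58B070951AD3841C.

0x58B070951AD3841C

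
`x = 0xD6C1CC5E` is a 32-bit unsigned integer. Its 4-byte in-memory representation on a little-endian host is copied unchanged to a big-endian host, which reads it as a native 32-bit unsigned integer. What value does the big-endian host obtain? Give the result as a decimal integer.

1590477270

Stored little-endian, the bytes at ascending addresses are 5E CC C1 D6.
Read back as big-endian, the last byte is least significant, giving 0x5ECCC1D6.
0x5ECCC1D6 = 1590477270.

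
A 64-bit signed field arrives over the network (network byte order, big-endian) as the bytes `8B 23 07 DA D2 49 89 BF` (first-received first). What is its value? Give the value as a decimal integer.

-8420878241840395841

Big-endian stores the most-significant byte at the lowest address.
The bytes are already most-significant first: 0x8B2307DAD24989BF.
Top bit is set, so as a signed 64-bit value this is 0x8B2307DAD24989BF − 2^64 = -8420878241840395841.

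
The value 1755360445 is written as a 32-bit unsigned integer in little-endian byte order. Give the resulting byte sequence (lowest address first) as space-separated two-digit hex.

BD AC A0 68

1755360445 in hexadecimal, padded to 32 bits, is 0x68A0ACBD.
Split into bytes (most-significant first): 68 A0 AC BD.
In little-endian order the low byte comes first in memory.
So at ascending addresses the bytes are BD AC A0 68.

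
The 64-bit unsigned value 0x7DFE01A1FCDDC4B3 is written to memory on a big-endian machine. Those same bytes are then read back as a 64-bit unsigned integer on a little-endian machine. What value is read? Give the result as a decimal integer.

Stored big-endian, the bytes at ascending addresses are 7D FE 01 A1 FC DD C4 B3.
Read back as little-endian, the first byte is least significant, giving 0xB3C4DDFCA101FE7D.
0xB3C4DDFCA101FE7D = 12953722505327148669.

12953722505327148669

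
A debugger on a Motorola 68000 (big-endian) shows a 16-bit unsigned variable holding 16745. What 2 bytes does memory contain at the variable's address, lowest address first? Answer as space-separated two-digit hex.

41 69

16745 in hexadecimal, padded to 16 bits, is 0x4169.
Split into bytes (most-significant first): 41 69.
Big-endian: lowest address holds the most-significant byte.
So the memory order matches the most-significant-first order: 41 69.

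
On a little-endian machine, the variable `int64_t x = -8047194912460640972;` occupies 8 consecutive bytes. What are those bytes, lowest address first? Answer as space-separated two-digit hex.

34 ED 73 EC DC 9E 52 90

Two's complement of -8047194912460640972 in 64 bits: 8047194912460640972 = 0x6FAD6123138C12CC; invert → 0x90529EDCEC73ED33; add 1 → 0x90529EDCEC73ED34.
Split into bytes (most-significant first): 90 52 9E DC EC 73 ED 34.
In little-endian order the low byte comes first in memory.
So at ascending addresses the bytes are 34 ED 73 EC DC 9E 52 90.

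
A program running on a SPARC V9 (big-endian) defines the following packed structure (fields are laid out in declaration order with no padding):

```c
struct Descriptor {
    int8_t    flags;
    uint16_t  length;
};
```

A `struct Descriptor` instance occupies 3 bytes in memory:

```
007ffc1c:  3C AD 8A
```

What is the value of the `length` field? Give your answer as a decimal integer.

44426

`length` follows `flags` (1 byte), so it starts at byte offset 1 and occupies 2 bytes.
Bytes at offsets 1..2: AD 8A.
In big-endian order the high byte comes first in memory.
The bytes are already most-significant first: 0xAD8A.
0xAD8A = 44426.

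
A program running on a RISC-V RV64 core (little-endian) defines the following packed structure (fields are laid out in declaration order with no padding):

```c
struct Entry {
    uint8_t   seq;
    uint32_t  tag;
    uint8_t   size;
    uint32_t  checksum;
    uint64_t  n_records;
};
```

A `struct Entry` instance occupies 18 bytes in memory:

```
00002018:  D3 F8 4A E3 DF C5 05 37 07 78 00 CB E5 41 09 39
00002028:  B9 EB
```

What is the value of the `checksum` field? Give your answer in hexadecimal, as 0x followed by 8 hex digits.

`checksum` follows `seq` (1 B), `tag` (4 B), `size` (1 B), so it starts at offset 1 + 4 + 1 = 6 and occupies 4 bytes.
Bytes at offsets 6..9: 05 37 07 78.
In little-endian order the low byte comes first in memory.
Reassemble most-significant byte first: 78 07 37 05 → 0x78073705.

0x78073705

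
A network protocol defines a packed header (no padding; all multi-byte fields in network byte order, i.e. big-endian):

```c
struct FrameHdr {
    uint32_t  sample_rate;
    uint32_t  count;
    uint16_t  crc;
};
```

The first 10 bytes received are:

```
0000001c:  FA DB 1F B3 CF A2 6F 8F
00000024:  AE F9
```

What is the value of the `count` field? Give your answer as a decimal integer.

3483529103

`count` follows `sample_rate` (4 bytes), so it starts at byte offset 4 and occupies 4 bytes.
Bytes at offsets 4..7: CF A2 6F 8F.
In big-endian order the high byte comes first in memory.
The bytes are already most-significant first: 0xCFA26F8F.
0xCFA26F8F = 3483529103.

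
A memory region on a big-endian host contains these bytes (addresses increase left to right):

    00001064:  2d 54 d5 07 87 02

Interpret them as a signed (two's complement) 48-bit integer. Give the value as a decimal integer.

49842374543106

In big-endian order the high byte comes first in memory.
The bytes are already most-significant first: 0x2D54D5078702.
0x2D54D5078702 = 49842374543106.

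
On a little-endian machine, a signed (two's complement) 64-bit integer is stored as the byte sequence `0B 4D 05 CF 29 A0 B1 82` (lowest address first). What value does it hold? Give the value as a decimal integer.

Little-endian stores the least-significant byte at the lowest address.
Reassemble most-significant byte first: 82 B1 A0 29 CF 05 4D 0B → 0x82B1A029CF054D0B.
Top bit is set, so as a signed 64-bit value this is 0x82B1A029CF054D0B − 2^64 = -9029259676473799413.

-9029259676473799413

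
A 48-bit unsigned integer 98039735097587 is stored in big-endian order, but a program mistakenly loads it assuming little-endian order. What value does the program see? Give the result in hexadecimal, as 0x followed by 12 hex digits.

0xF39895A72A59

98039735097587 in 48-bit hexadecimal is 0x592AA79598F3.
Stored big-endian, the bytes at ascending addresses are 59 2A A7 95 98 F3.
Read back as little-endian, the first byte is least significant, giving 0xF39895A72A59.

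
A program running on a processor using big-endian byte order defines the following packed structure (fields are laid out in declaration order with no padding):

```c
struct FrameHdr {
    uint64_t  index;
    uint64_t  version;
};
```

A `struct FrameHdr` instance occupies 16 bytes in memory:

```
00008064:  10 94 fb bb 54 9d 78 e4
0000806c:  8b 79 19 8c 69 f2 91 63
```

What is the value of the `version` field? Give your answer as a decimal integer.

10050092134317592931

`version` follows `index` (8 bytes), so it starts at byte offset 8 and occupies 8 bytes.
Bytes at offsets 8..15: 8B 79 19 8C 69 F2 91 63.
Big-endian: lowest address holds the most-significant byte.
The bytes are already most-significant first: 0x8B79198C69F29163.
0x8B79198C69F29163 = 10050092134317592931.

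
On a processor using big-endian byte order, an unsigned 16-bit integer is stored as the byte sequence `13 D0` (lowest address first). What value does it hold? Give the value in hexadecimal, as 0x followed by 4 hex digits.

Big-endian: lowest address holds the most-significant byte.
The bytes are already most-significant first: 0x13D0.

0x13D0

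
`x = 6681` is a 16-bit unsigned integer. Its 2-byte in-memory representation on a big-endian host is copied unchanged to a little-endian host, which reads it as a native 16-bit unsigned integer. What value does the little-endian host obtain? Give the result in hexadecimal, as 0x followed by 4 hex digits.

6681 in 16-bit hexadecimal is 0x1A19.
Stored big-endian, the bytes at ascending addresses are 1A 19.
Read back as little-endian, the first byte is least significant, giving 0x191A.

0x191A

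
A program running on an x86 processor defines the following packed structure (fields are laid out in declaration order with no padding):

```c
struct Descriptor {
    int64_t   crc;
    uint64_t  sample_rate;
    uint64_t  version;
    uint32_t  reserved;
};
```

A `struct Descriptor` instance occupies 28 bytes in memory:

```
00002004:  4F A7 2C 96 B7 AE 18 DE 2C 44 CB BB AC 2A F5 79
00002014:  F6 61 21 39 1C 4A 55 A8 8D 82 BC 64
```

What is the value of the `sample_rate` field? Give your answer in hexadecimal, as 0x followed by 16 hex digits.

0x79F52AACBBCB442C

`sample_rate` follows `crc` (8 bytes), so it starts at byte offset 8 and occupies 8 bytes.
Bytes at offsets 8..15: 2C 44 CB BB AC 2A F5 79.
Little-endian: lowest address holds the least-significant byte.
Reassemble most-significant byte first: 79 F5 2A AC BB CB 44 2C → 0x79F52AACBBCB442C.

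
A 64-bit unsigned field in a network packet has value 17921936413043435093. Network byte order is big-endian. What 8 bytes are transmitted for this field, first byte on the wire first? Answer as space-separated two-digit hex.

17921936413043435093 in hexadecimal, padded to 64 bits, is 0xF8B782369297A655.
Split into bytes (most-significant first): F8 B7 82 36 92 97 A6 55.
In big-endian order the high byte comes first in memory.
So the memory order matches the most-significant-first order: F8 B7 82 36 92 97 A6 55.

F8 B7 82 36 92 97 A6 55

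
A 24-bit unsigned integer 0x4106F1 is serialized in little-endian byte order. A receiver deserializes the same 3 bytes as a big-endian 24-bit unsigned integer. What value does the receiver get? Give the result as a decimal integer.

Stored little-endian, the bytes at ascending addresses are F1 06 41.
Read back as big-endian, the last byte is least significant, giving 0xF10641.
0xF10641 = 15795777.

15795777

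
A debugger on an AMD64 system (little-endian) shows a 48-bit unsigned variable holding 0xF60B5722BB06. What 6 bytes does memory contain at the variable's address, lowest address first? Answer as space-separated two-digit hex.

06 BB 22 57 0B F6

Split into bytes (most-significant first): F6 0B 57 22 BB 06.
Little-endian stores the least-significant byte at the lowest address.
So at ascending addresses the bytes are 06 BB 22 57 0B F6.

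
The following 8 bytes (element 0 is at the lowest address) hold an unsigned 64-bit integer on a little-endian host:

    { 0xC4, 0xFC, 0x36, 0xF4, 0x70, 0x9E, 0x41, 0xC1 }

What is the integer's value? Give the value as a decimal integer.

13925585730777054404

Little-endian stores the least-significant byte at the lowest address.
Reassemble most-significant byte first: C1 41 9E 70 F4 36 FC C4 → 0xC1419E70F436FCC4.
0xC1419E70F436FCC4 = 13925585730777054404.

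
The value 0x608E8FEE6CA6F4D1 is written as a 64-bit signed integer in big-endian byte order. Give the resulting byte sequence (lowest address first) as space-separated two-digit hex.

Split into bytes (most-significant first): 60 8E 8F EE 6C A6 F4 D1.
Big-endian: lowest address holds the most-significant byte.
So the memory order matches the most-significant-first order: 60 8E 8F EE 6C A6 F4 D1.

60 8E 8F EE 6C A6 F4 D1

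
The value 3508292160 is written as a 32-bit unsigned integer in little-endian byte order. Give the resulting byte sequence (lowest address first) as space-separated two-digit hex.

40 4A 1C D1

3508292160 in hexadecimal, padded to 32 bits, is 0xD11C4A40.
Split into bytes (most-significant first): D1 1C 4A 40.
In little-endian order the low byte comes first in memory.
So at ascending addresses the bytes are 40 4A 1C D1.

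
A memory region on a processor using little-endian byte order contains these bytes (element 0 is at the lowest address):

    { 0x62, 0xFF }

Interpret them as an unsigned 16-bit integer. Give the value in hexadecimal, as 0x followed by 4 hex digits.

0xFF62

Little-endian stores the least-significant byte at the lowest address.
Reassemble most-significant byte first: FF 62 → 0xFF62.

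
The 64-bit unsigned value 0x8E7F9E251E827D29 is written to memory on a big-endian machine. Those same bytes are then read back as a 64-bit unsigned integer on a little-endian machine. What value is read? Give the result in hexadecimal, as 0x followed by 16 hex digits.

0x297D821E259E7F8E

Stored big-endian, the bytes at ascending addresses are 8E 7F 9E 25 1E 82 7D 29.
Read back as little-endian, the first byte is least significant, giving 0x297D821E259E7F8E.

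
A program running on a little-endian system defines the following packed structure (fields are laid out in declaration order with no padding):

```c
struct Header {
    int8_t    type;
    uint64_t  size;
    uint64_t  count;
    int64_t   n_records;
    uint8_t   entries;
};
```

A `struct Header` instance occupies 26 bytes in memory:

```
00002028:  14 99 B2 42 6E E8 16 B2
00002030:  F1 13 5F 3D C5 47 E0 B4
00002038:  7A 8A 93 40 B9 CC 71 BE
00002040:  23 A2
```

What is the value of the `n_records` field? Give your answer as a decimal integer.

`n_records` follows `type` (1 B), `size` (8 B), `count` (8 B), so it starts at offset 1 + 8 + 8 = 17 and occupies 8 bytes.
Bytes at offsets 17..24: 8A 93 40 B9 CC 71 BE 23.
In little-endian order the low byte comes first in memory.
Reassemble most-significant byte first: 23 BE 71 CC B9 40 93 8A → 0x23BE71CCB940938A.
0x23BE71CCB940938A = 2575621160997786506.

2575621160997786506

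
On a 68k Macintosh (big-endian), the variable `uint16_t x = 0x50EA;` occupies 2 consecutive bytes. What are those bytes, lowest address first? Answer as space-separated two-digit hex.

Split into bytes (most-significant first): 50 EA.
Big-endian stores the most-significant byte at the lowest address.
So the memory order matches the most-significant-first order: 50 EA.

50 EA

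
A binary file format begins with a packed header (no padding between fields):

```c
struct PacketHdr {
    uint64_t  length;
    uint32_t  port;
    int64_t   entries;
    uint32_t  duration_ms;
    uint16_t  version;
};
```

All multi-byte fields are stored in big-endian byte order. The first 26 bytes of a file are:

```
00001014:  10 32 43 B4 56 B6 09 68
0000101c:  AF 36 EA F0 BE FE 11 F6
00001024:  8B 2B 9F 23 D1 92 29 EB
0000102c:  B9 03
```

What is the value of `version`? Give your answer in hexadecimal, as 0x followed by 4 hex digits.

`version` follows `length` (8 B), `port` (4 B), `entries` (8 B), `duration_ms` (4 B), so it starts at offset 8 + 4 + 8 + 4 = 24 and occupies 2 bytes.
Bytes at offsets 24..25: B9 03.
Big-endian: lowest address holds the most-significant byte.
The bytes are already most-significant first: 0xB903.

0xB903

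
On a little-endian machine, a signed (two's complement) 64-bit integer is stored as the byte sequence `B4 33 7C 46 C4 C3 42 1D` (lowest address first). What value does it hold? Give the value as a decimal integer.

2108462823326364596

Little-endian stores the least-significant byte at the lowest address.
Reassemble most-significant byte first: 1D 42 C3 C4 46 7C 33 B4 → 0x1D42C3C4467C33B4.
0x1D42C3C4467C33B4 = 2108462823326364596.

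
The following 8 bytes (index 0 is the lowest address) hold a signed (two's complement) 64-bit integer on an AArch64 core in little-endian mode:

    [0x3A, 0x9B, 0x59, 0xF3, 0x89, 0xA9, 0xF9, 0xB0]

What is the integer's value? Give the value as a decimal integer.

-5694333843874931910

Little-endian: lowest address holds the least-significant byte.
Reassemble most-significant byte first: B0 F9 A9 89 F3 59 9B 3A → 0xB0F9A989F3599B3A.
Top bit is set, so as a signed 64-bit value this is 0xB0F9A989F3599B3A − 2^64 = -5694333843874931910.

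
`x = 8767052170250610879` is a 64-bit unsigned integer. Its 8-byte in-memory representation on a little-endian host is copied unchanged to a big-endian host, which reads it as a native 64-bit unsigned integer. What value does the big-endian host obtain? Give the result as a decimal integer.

13828332065626761849

8767052170250610879 in 64-bit hexadecimal is 0x79AAD37FBF1AE8BF.
Stored little-endian, the bytes at ascending addresses are BF E8 1A BF 7F D3 AA 79.
Read back as big-endian, the last byte is least significant, giving 0xBFE81ABF7FD3AA79.
0xBFE81ABF7FD3AA79 = 13828332065626761849.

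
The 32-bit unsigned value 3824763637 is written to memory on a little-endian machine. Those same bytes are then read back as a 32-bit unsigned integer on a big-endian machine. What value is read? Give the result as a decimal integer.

4114807267

3824763637 in 32-bit hexadecimal is 0xE3F942F5.
Stored little-endian, the bytes at ascending addresses are F5 42 F9 E3.
Read back as big-endian, the last byte is least significant, giving 0xF542F9E3.
0xF542F9E3 = 4114807267.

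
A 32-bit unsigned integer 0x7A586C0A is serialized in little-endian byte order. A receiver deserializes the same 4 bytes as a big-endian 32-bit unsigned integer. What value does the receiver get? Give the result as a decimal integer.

174872698

Stored little-endian, the bytes at ascending addresses are 0A 6C 58 7A.
Read back as big-endian, the last byte is least significant, giving 0x0A6C587A.
0x0A6C587A = 174872698.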